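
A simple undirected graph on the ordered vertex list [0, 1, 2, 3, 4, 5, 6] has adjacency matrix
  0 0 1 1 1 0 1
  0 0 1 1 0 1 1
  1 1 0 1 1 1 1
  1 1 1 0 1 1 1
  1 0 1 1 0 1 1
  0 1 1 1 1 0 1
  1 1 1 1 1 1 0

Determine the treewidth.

4

A width-4 tree decomposition is:
Bags: B1 = {0, 2, 3, 4, 6}  B2 = {2, 3, 4, 5, 6}  B3 = {1, 2, 3, 5, 6}
Tree: B1–B2, B2–B3
The largest bag has 5 vertices, giving width 4; this decomposition certifies tw(G) ≤ 4. Conversely, {1, 2, 3, 5, 6} is a clique of size 5, and the vertices of any clique must share a bag in every tree decomposition; so some bag has ≥ 5 vertices and tw(G) ≥ 4. Therefore the treewidth is 4.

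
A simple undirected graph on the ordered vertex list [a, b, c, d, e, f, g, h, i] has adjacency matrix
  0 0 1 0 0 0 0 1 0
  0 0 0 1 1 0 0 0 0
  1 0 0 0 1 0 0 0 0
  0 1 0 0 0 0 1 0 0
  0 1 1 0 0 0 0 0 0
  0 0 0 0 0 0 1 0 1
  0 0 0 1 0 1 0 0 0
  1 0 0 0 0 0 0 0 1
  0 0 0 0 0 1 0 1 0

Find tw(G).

2

A width-2 tree decomposition is:
Bags: B1 = {b, c, e}  B2 = {b, c, d}  B3 = {c, d, g}  B4 = {c, f, g}  B5 = {c, f, i}  B6 = {c, h, i}  B7 = {a, c, h}
Tree: B1–B2, B2–B3, B3–B4, B4–B5, B5–B6, B6–B7
The largest bag has 3 vertices, giving width 2; this decomposition certifies tw(G) ≤ 2. For the lower bound, G contains the cycle c–e–b–d–g–f–i–h–a–c, so G is not a forest; only forests have treewidth ≤ 1, hence tw(G) ≥ 2. Combining the bounds, tw(G) = 2.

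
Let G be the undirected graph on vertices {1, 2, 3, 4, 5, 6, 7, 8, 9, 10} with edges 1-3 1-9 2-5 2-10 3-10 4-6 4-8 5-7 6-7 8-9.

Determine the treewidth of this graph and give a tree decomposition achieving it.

Every bag has size at most 3, so the width is 3 − 1 = 2 and tw(G) ≤ 2. The edges 5–7–6–4–8–9–1–3–10–2–5 form a cycle, so G is not a tree and its treewidth is at least 2. Combining the bounds, tw(G) = 2.

Treewidth 2.
One optimal decomposition is:
Bags: B1 = {5, 6, 7}  B2 = {4, 5, 6}  B3 = {4, 5, 8}  B4 = {5, 8, 9}  B5 = {1, 5, 9}  B6 = {1, 3, 5}  B7 = {3, 5, 10}  B8 = {2, 5, 10}
Tree: B1–B2, B2–B3, B3–B4, B4–B5, B5–B6, B6–B7, B7–B8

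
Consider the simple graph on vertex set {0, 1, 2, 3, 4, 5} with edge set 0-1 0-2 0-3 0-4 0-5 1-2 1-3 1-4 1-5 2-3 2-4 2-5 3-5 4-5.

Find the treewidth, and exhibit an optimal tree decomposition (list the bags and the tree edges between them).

Treewidth 4.
One optimal decomposition is:
Bags: B1 = {0, 1, 2, 4, 5}  B2 = {0, 1, 2, 3, 5}
Tree: B1–B2

Every bag has size at most 5, so the width is 5 − 1 = 4 and tw(G) ≤ 4. Conversely, {0, 1, 2, 3, 5} is a clique of size 5, and the vertices of any clique must share a bag in every tree decomposition; so some bag has ≥ 5 vertices and tw(G) ≥ 4. Therefore the treewidth is 4.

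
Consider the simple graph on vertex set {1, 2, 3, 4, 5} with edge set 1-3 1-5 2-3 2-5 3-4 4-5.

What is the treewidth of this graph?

A width-2 tree decomposition is:
Bags: B1 = {1, 3, 5}  B2 = {3, 4, 5}  B3 = {2, 3, 5}
Tree: B1–B2, B2–B3
The largest bag has 3 vertices, giving width 2; this decomposition certifies tw(G) ≤ 2. The edges 1–3–4–5–1 form a cycle, so G is not a tree and its treewidth is at least 2. Hence tw(G) = 2 exactly.

2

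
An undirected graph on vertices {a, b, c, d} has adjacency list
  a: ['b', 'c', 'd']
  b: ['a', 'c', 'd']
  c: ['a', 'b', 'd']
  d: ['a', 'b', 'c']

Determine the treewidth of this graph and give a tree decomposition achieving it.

Treewidth 3.
One such decomposition:
Bags: B1 = {a, b, c, d}
Tree: (single bag)

With just one bag of size 4, the width is 4 − 1 = 3, so tw(G) ≤ 3. On the other hand G contains the 4-clique {a, b, c, d}. A clique must lie in a single bag of any decomposition, so no decomposition can have width below 3. Therefore the treewidth is 3.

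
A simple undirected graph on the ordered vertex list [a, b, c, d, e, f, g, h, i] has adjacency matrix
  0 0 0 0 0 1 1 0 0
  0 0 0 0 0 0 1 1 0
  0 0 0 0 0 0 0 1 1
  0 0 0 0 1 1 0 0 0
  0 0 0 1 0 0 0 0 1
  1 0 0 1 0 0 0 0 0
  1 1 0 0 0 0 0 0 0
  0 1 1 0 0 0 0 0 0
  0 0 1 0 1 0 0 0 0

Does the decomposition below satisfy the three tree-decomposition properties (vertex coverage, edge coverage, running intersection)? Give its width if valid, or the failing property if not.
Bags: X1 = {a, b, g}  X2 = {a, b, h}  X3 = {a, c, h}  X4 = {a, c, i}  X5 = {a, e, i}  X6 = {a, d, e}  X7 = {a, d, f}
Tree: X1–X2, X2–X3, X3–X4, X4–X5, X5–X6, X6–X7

Every vertex of G appears in some bag (union = {a, b, c, d, e, f, g, h, i}); every edge is covered by a bag; and for each vertex v the set of bags containing v is connected in the bag tree. The decomposition is therefore valid. The largest bag has 3 vertices, so the width is 2.

Yes; width 2.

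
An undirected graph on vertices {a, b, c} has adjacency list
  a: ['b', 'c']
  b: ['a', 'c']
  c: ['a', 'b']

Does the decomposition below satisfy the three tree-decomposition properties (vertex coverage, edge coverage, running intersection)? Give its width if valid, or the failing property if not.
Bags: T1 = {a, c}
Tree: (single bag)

No — vertex b appears in no bag.

A tree decomposition must satisfy three properties: every vertex lies in some bag; for every edge, both endpoints lie together in some bag; and for every vertex, the bags containing it form a connected subtree. Here vertex b appears in no bag, so the decomposition is invalid.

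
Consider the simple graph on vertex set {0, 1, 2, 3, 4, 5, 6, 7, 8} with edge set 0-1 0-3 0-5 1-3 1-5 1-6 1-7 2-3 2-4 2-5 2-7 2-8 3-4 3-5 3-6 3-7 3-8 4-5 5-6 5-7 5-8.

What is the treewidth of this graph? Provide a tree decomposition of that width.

Each bag holds 4 vertices, so the decomposition has width 3, which upper-bounds the treewidth. On the other hand G contains the 4-clique {2, 3, 5, 8}. A clique must lie in a single bag of any decomposition, so no decomposition can have width below 3. The upper and lower bounds meet at 3, so that is the treewidth.

Treewidth 3.
One optimal decomposition is:
Bags: B1 = {1, 3, 5, 7}  B2 = {1, 3, 5, 6}  B3 = {2, 3, 5, 7}  B4 = {2, 3, 5, 8}  B5 = {0, 1, 3, 5}  B6 = {2, 3, 4, 5}
Tree: B1–B2, B1–B3, B3–B4, B2–B5, B3–B6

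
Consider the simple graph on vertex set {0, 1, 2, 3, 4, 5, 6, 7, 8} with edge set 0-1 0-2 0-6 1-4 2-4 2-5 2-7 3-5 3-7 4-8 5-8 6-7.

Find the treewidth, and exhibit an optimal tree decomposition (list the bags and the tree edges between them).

Treewidth 3.
One such decomposition:
Bags: B1 = {0, 1, 6, 7}  B2 = {0, 1, 2, 7}  B3 = {1, 2, 4, 7}  B4 = {2, 3, 4, 7}  B5 = {2, 3, 4, 5}  B6 = {3, 4, 5, 8}
Tree: B1–B2, B2–B3, B3–B4, B4–B5, B5–B6

Every bag has size at most 4, so the width is 4 − 1 = 3 and tw(G) ≤ 3. For the lower bound: the 4 vertex sets {0,1,6}, {7}, {2}, {3,4,5,8} are disjoint, each induces a connected subgraph, and every pair is joined by at least one edge of G. Contracting each set to a single vertex therefore yields K_{4} as a minor, and since treewidth is minor-monotone, tw(G) ≥ tw(K_{4}) = 3. Combining the bounds, tw(G) = 3.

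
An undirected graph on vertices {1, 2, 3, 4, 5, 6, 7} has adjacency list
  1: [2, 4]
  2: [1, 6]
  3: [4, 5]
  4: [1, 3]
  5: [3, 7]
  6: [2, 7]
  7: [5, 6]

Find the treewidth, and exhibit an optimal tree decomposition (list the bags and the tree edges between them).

Each bag holds 3 vertices, so the decomposition has width 2, which upper-bounds the treewidth. For the lower bound, G contains the cycle 5–7–6–2–1–4–3–5, so G is not a forest; only forests have treewidth ≤ 1, hence tw(G) ≥ 2. Hence tw(G) = 2 exactly.

Treewidth 2.
One such decomposition:
Bags: B1 = {5, 6, 7}  B2 = {2, 5, 6}  B3 = {1, 2, 5}  B4 = {1, 4, 5}  B5 = {3, 4, 5}
Tree: B1–B2, B2–B3, B3–B4, B4–B5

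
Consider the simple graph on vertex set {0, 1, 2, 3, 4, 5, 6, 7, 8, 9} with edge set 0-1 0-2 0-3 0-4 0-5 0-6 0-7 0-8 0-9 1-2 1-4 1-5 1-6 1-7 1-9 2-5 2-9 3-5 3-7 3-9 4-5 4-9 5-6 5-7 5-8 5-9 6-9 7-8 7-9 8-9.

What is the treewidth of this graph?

A width-4 tree decomposition is:
Bags: B1 = {0, 1, 4, 5, 9}  B2 = {0, 1, 5, 7, 9}  B3 = {0, 5, 7, 8, 9}  B4 = {0, 1, 5, 6, 9}  B5 = {0, 3, 5, 7, 9}  B6 = {0, 1, 2, 5, 9}
Tree: B1–B2, B2–B3, B2–B4, B2–B5, B4–B6
Each bag holds 5 vertices, so the decomposition has width 4, which upper-bounds the treewidth. For the lower bound, the 5 vertices {0, 5, 7, 8, 9} are pairwise adjacent, and any tree decomposition puts a clique entirely inside one bag — forcing width ≥ 4. Hence tw(G) = 4 exactly.

4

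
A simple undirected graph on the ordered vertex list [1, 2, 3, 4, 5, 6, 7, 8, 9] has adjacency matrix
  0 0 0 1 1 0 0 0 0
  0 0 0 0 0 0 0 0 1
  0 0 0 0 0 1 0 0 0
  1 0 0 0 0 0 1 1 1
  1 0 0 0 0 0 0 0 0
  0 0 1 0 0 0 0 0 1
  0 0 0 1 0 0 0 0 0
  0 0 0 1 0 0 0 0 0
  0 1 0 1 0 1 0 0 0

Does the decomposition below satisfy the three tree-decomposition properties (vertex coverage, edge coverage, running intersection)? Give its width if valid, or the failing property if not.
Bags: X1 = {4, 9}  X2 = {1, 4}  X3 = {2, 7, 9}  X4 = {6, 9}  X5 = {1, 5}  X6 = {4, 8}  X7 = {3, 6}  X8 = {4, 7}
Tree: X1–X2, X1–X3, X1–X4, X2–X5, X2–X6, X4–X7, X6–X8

No — bags containing vertex 7 are not connected in the tree.

A tree decomposition must satisfy three properties: every vertex lies in some bag; for every edge, both endpoints lie together in some bag; and for every vertex, the bags containing it form a connected subtree. Here bags containing vertex 7 are not connected in the tree, so the decomposition is invalid.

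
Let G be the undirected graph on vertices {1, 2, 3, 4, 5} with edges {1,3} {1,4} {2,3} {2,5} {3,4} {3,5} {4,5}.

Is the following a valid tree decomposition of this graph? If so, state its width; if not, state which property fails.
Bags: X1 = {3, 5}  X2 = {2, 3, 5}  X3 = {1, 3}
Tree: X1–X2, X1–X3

No — vertex 4 appears in no bag.

A tree decomposition must satisfy three properties: every vertex lies in some bag; for every edge, both endpoints lie together in some bag; and for every vertex, the bags containing it form a connected subtree. Here vertex 4 appears in no bag, so the decomposition is invalid.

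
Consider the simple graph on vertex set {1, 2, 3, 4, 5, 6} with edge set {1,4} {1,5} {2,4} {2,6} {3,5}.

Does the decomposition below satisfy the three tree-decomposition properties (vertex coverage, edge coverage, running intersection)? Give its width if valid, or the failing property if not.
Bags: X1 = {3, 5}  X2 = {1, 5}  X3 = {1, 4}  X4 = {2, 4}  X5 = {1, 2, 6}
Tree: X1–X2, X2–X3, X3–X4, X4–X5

No — bags containing vertex 1 are not connected in the tree.

A tree decomposition must satisfy three properties: every vertex lies in some bag; for every edge, both endpoints lie together in some bag; and for every vertex, the bags containing it form a connected subtree. Here bags containing vertex 1 are not connected in the tree, so the decomposition is invalid.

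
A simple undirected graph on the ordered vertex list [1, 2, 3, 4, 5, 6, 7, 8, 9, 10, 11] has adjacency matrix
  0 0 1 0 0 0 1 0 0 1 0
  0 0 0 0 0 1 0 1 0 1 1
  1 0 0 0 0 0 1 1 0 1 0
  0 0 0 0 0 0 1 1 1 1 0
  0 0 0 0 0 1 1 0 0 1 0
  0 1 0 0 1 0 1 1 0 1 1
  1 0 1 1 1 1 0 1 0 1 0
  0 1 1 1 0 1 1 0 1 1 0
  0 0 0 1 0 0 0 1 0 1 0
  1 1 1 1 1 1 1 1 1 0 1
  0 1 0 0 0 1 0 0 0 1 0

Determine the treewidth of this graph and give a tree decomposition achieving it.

Treewidth 3.
Bags: B1 = {6, 7, 8, 10}  B2 = {3, 7, 8, 10}  B3 = {4, 7, 8, 10}  B4 = {5, 6, 7, 10}  B5 = {2, 6, 8, 10}  B6 = {1, 3, 7, 10}  B7 = {2, 6, 10, 11}  B8 = {4, 8, 9, 10}
Tree: B1–B2, B2–B3, B1–B4, B1–B5, B2–B6, B5–B7, B3–B8

Each bag holds 4 vertices, so the decomposition has width 3, which upper-bounds the treewidth. Conversely, {4, 8, 9, 10} is a clique of size 4, and the vertices of any clique must share a bag in every tree decomposition; so some bag has ≥ 4 vertices and tw(G) ≥ 3. Hence tw(G) = 3 exactly.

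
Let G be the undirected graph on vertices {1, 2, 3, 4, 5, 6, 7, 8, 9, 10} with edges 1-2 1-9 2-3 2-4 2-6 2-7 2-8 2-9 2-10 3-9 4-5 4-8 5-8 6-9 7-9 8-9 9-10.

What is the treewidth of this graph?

2

A width-2 tree decomposition is:
Bags: B1 = {1, 2, 9}  B2 = {2, 6, 9}  B3 = {2, 8, 9}  B4 = {2, 3, 9}  B5 = {2, 4, 8}  B6 = {2, 9, 10}  B7 = {2, 7, 9}  B8 = {4, 5, 8}
Tree: B1–B2, B1–B3, B3–B4, B3–B5, B4–B6, B6–B7, B5–B8
Every bag has size at most 3, so the width is 3 − 1 = 2 and tw(G) ≤ 2. On the other hand G contains the 3-clique {1, 2, 9}. A clique must lie in a single bag of any decomposition, so no decomposition can have width below 2. Hence tw(G) = 2 exactly.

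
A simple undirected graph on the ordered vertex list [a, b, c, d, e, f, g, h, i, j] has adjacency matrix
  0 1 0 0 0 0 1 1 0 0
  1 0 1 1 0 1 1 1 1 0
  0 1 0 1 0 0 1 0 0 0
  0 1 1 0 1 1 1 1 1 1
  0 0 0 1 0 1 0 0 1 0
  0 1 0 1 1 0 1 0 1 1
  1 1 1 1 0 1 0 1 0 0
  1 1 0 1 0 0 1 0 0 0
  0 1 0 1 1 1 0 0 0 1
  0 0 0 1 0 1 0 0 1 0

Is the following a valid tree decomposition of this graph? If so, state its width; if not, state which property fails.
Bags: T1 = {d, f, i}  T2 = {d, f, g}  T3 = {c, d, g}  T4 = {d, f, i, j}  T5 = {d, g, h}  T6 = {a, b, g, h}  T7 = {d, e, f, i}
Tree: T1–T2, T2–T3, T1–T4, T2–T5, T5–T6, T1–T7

No — edge (b,i) lies in no bag.

A tree decomposition must satisfy three properties: every vertex lies in some bag; for every edge, both endpoints lie together in some bag; and for every vertex, the bags containing it form a connected subtree. Here edge (b,i) lies in no bag, so the decomposition is invalid.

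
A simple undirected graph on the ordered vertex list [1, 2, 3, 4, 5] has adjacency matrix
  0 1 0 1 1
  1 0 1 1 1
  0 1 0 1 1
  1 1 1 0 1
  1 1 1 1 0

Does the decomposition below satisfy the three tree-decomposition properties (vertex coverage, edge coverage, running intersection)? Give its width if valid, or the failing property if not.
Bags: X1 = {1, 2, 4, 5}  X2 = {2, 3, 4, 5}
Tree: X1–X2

Yes; width 3.

Vertex coverage: the bags together contain {1, 2, 3, 4, 5}, the full vertex set. Edge coverage: each edge of G has both endpoints in at least one bag. Running intersection: for every vertex, the bags containing it form a connected subtree. All three properties hold, so this is a valid tree decomposition of width max|bag| − 1 = 3, and hence tw(G) ≤ 3.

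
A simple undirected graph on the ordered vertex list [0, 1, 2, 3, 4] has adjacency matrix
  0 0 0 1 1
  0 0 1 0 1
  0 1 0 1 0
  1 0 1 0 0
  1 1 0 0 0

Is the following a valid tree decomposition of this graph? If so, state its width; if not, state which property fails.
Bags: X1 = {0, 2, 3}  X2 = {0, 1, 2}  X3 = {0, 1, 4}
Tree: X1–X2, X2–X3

Yes; width 2.

Every vertex of G appears in some bag (union = {0, 1, 2, 3, 4}); every edge is covered by a bag; and for each vertex v the set of bags containing v is connected in the bag tree. The decomposition is therefore valid. The largest bag has 3 vertices, so the width is 2.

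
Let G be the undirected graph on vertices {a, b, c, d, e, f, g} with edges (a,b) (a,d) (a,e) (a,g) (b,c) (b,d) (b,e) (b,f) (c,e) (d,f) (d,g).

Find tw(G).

A width-2 tree decomposition is:
Bags: B1 = {b, c, e}  B2 = {a, b, e}  B3 = {a, b, d}  B4 = {b, d, f}  B5 = {a, d, g}
Tree: B1–B2, B2–B3, B3–B4, B3–B5
Every bag has size at most 3, so the width is 3 − 1 = 2 and tw(G) ≤ 2. For the lower bound, the 3 vertices {a, d, g} are pairwise adjacent, and any tree decomposition puts a clique entirely inside one bag — forcing width ≥ 2. Hence tw(G) = 2 exactly.

2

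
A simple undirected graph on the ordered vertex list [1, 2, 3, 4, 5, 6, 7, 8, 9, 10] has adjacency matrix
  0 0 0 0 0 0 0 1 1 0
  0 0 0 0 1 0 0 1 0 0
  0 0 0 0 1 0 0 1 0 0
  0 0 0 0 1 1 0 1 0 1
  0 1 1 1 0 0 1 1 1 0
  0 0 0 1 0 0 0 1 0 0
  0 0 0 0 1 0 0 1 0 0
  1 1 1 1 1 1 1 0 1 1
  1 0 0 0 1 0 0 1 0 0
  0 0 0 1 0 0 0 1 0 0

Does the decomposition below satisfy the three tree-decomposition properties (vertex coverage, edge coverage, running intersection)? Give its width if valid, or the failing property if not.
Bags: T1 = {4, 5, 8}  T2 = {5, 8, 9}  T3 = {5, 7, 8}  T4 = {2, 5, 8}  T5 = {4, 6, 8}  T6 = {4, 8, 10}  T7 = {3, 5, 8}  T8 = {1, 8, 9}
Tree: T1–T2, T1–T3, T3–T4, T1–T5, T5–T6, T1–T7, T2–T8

Vertex coverage: the bags together contain {1, 2, 3, 4, 5, 6, 7, 8, 9, 10}, the full vertex set. Edge coverage: each edge of G has both endpoints in at least one bag. Running intersection: for every vertex, the bags containing it form a connected subtree. All three properties hold, so this is a valid tree decomposition of width max|bag| − 1 = 2, and hence tw(G) ≤ 2.

Yes; width 2.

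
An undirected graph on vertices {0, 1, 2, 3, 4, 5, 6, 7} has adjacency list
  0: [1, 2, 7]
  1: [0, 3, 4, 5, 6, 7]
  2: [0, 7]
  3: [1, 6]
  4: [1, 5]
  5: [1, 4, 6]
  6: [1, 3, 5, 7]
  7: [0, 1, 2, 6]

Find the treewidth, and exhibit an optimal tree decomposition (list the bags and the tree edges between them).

Treewidth 2.
One such decomposition:
Bags: B1 = {1, 6, 7}  B2 = {0, 1, 7}  B3 = {0, 2, 7}  B4 = {1, 3, 6}  B5 = {1, 5, 6}  B6 = {1, 4, 5}
Tree: B1–B2, B2–B3, B1–B4, B4–B5, B5–B6

Each bag holds 3 vertices, so the decomposition has width 2, which upper-bounds the treewidth. For the lower bound, the 3 vertices {0, 1, 7} are pairwise adjacent, and any tree decomposition puts a clique entirely inside one bag — forcing width ≥ 2. The upper and lower bounds meet at 2, so that is the treewidth.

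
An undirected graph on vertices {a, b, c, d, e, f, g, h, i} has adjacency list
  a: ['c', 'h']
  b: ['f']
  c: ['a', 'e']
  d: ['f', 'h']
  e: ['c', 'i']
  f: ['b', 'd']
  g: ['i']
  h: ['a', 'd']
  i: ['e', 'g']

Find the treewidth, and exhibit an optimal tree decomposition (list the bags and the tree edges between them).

Treewidth 1.
Bags: B1 = {b, f}  B2 = {d, f}  B3 = {d, h}  B4 = {a, h}  B5 = {a, c}  B6 = {c, e}  B7 = {e, i}  B8 = {g, i}
Tree: B1–B2, B2–B3, B3–B4, B4–B5, B5–B6, B6–B7, B7–B8

Each bag holds 2 vertices, so the decomposition has width 1, which upper-bounds the treewidth. G has an edge, so its treewidth is at least 1. The upper and lower bounds meet at 1, so that is the treewidth.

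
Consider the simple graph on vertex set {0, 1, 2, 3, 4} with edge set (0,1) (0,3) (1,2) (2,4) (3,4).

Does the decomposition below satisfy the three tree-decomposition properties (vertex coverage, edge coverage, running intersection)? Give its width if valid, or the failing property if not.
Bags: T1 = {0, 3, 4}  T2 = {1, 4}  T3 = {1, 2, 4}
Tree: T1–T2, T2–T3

No — edge (0,1) lies in no bag.

A tree decomposition must satisfy three properties: every vertex lies in some bag; for every edge, both endpoints lie together in some bag; and for every vertex, the bags containing it form a connected subtree. Here edge (0,1) lies in no bag, so the decomposition is invalid.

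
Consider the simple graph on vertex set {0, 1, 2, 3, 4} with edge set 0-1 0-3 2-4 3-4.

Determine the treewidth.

A width-1 tree decomposition is:
Bags: B1 = {0, 1}  B2 = {0, 3}  B3 = {3, 4}  B4 = {2, 4}
Tree: B1–B2, B2–B3, B3–B4
Each bag holds 2 vertices, so the decomposition has width 1, which upper-bounds the treewidth. G has an edge, so its treewidth is at least 1. Combining the bounds, tw(G) = 1.

1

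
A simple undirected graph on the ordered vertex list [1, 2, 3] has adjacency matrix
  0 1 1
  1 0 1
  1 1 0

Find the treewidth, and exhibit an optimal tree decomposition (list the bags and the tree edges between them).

A single bag containing all 3 vertices is trivially a valid decomposition of width 2. Conversely, {1, 2, 3} is a clique of size 3, and the vertices of any clique must share a bag in every tree decomposition; so some bag has ≥ 3 vertices and tw(G) ≥ 2. The upper and lower bounds meet at 2, so that is the treewidth.

Treewidth 2.
One such decomposition:
Bags: B1 = {1, 2, 3}
Tree: (single bag)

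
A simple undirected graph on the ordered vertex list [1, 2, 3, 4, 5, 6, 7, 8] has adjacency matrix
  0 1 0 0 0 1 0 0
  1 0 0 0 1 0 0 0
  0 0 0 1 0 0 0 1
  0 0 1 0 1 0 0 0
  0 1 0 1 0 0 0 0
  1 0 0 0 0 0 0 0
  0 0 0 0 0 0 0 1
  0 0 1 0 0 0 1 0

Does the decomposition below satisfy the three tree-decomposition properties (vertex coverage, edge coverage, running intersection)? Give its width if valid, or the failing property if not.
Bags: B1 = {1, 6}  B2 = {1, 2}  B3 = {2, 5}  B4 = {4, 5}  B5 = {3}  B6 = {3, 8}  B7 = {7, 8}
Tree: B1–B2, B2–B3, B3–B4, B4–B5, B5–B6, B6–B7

No — edge (4,3) lies in no bag.

A tree decomposition must satisfy three properties: every vertex lies in some bag; for every edge, both endpoints lie together in some bag; and for every vertex, the bags containing it form a connected subtree. Here edge (4,3) lies in no bag, so the decomposition is invalid.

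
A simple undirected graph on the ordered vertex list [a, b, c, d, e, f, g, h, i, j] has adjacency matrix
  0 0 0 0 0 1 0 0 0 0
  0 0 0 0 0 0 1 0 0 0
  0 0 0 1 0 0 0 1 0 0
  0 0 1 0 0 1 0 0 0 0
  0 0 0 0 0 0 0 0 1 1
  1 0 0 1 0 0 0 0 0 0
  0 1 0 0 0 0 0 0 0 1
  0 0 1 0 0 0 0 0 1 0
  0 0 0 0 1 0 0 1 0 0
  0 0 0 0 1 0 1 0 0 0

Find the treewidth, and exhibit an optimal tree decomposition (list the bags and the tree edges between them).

Treewidth 1.
Bags: B1 = {b, g}  B2 = {g, j}  B3 = {e, j}  B4 = {e, i}  B5 = {h, i}  B6 = {c, h}  B7 = {c, d}  B8 = {d, f}  B9 = {a, f}
Tree: B1–B2, B2–B3, B3–B4, B4–B5, B5–B6, B6–B7, B7–B8, B8–B9

Each bag holds 2 vertices, so the decomposition has width 1, which upper-bounds the treewidth. G has an edge, so its treewidth is at least 1. Combining the bounds, tw(G) = 1.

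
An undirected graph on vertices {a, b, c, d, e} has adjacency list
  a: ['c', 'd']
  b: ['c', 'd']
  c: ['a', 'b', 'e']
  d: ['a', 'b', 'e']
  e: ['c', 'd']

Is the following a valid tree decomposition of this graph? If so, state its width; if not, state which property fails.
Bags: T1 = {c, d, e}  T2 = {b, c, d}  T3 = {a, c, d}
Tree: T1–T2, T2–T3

Vertex coverage: the bags together contain {a, b, c, d, e}, the full vertex set. Edge coverage: each edge of G has both endpoints in at least one bag. Running intersection: for every vertex, the bags containing it form a connected subtree. All three properties hold, so this is a valid tree decomposition of width max|bag| − 1 = 2, and hence tw(G) ≤ 2.

Yes; width 2.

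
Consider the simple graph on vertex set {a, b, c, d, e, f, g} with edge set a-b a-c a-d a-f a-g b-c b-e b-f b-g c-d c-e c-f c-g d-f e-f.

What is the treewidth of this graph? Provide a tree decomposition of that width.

Treewidth 3.
One optimal decomposition is:
Bags: B1 = {a, b, c, f}  B2 = {b, c, e, f}  B3 = {a, c, d, f}  B4 = {a, b, c, g}
Tree: B1–B2, B1–B3, B1–B4

The largest bag has 4 vertices, giving width 3; this decomposition certifies tw(G) ≤ 3. For the lower bound, the 4 vertices {a, b, c, g} are pairwise adjacent, and any tree decomposition puts a clique entirely inside one bag — forcing width ≥ 3. Hence tw(G) = 3 exactly.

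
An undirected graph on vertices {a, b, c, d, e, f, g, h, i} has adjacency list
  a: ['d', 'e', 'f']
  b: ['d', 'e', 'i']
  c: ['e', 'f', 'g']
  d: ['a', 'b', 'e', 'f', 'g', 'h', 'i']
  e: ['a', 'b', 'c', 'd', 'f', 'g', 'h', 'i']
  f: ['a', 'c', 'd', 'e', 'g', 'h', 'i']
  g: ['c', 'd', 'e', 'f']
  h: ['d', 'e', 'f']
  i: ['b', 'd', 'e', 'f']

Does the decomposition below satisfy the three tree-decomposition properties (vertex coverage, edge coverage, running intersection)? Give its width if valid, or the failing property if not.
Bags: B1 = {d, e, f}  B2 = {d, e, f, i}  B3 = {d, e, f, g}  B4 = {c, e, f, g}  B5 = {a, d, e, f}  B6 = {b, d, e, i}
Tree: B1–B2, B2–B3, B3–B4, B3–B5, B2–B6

No — vertex h appears in no bag.

A tree decomposition must satisfy three properties: every vertex lies in some bag; for every edge, both endpoints lie together in some bag; and for every vertex, the bags containing it form a connected subtree. Here vertex h appears in no bag, so the decomposition is invalid.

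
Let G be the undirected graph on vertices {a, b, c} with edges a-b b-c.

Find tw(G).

A width-1 tree decomposition is:
Bags: B1 = {b, c}  B2 = {a, b}
Tree: B1–B2
Each bag holds 2 vertices, so the decomposition has width 1, which upper-bounds the treewidth. Any graph with an edge has treewidth ≥ 1, and G has the edge c–b. Hence tw(G) = 1 exactly.

1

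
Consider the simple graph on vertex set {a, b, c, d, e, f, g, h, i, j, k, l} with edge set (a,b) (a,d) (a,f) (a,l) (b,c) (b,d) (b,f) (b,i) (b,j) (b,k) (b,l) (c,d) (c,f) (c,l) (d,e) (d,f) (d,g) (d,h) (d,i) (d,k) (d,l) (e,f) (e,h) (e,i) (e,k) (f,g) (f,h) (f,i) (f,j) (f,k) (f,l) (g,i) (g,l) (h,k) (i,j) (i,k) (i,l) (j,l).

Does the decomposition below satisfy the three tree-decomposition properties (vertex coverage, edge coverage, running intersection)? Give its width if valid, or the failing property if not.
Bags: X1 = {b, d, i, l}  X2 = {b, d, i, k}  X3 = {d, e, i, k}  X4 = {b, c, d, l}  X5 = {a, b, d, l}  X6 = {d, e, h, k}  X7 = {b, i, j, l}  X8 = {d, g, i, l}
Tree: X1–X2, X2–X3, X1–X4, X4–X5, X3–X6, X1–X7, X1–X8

A tree decomposition must satisfy three properties: every vertex lies in some bag; for every edge, both endpoints lie together in some bag; and for every vertex, the bags containing it form a connected subtree. Here vertex f appears in no bag, so the decomposition is invalid.

No — vertex f appears in no bag.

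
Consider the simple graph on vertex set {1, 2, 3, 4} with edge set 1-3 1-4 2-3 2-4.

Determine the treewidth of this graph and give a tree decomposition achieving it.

Treewidth 2.
Bags: B1 = {2, 3, 4}  B2 = {1, 3, 4}
Tree: B1–B2

Each bag holds 3 vertices, so the decomposition has width 2, which upper-bounds the treewidth. For the lower bound, G contains the cycle 3–2–4–1–3, so G is not a forest; only forests have treewidth ≤ 1, hence tw(G) ≥ 2. Hence tw(G) = 2 exactly.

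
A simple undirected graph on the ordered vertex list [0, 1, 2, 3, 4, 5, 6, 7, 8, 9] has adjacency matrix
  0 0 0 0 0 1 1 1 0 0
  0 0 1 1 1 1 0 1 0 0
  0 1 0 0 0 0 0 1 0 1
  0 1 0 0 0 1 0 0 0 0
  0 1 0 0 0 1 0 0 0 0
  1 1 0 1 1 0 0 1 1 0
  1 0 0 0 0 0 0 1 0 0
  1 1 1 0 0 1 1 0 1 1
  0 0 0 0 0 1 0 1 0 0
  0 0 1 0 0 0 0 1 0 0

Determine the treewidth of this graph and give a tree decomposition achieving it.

Each bag holds 3 vertices, so the decomposition has width 2, which upper-bounds the treewidth. For the lower bound, the 3 vertices {1, 3, 5} are pairwise adjacent, and any tree decomposition puts a clique entirely inside one bag — forcing width ≥ 2. Therefore the treewidth is 2.

Treewidth 2.
One optimal decomposition is:
Bags: B1 = {5, 7, 8}  B2 = {1, 5, 7}  B3 = {0, 5, 7}  B4 = {1, 2, 7}  B5 = {0, 6, 7}  B6 = {2, 7, 9}  B7 = {1, 4, 5}  B8 = {1, 3, 5}
Tree: B1–B2, B1–B3, B2–B4, B3–B5, B4–B6, B2–B7, B7–B8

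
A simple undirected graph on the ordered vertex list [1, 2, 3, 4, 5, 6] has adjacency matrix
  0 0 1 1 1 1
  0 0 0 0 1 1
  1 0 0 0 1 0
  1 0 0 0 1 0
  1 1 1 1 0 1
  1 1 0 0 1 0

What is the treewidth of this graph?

A width-2 tree decomposition is:
Bags: B1 = {1, 5, 6}  B2 = {1, 4, 5}  B3 = {1, 3, 5}  B4 = {2, 5, 6}
Tree: B1–B2, B2–B3, B1–B4
Each bag holds 3 vertices, so the decomposition has width 2, which upper-bounds the treewidth. Conversely, {1, 3, 5} is a clique of size 3, and the vertices of any clique must share a bag in every tree decomposition; so some bag has ≥ 3 vertices and tw(G) ≥ 2. The upper and lower bounds meet at 2, so that is the treewidth.

2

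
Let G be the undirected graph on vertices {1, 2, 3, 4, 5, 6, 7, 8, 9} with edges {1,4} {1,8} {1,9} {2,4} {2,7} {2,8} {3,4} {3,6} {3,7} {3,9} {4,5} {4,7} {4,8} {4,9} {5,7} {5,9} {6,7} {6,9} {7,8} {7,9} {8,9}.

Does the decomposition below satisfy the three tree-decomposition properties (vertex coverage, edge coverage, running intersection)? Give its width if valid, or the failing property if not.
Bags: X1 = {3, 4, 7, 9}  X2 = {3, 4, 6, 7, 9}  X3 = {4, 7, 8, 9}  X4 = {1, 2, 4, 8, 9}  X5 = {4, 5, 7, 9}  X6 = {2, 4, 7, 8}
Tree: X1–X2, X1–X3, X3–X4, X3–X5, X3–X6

No — bags containing vertex 2 are not connected in the tree.

A tree decomposition must satisfy three properties: every vertex lies in some bag; for every edge, both endpoints lie together in some bag; and for every vertex, the bags containing it form a connected subtree. Here bags containing vertex 2 are not connected in the tree, so the decomposition is invalid.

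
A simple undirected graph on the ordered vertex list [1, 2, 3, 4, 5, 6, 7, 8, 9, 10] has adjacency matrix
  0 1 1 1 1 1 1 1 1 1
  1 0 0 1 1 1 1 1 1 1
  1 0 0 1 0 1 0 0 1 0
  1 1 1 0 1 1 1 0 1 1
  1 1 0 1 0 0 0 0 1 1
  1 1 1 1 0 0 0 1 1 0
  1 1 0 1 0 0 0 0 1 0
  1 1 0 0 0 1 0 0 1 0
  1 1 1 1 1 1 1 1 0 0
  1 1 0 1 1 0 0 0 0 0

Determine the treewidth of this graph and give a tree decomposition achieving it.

Each bag holds 5 vertices, so the decomposition has width 4, which upper-bounds the treewidth. Conversely, {1, 2, 6, 8, 9} is a clique of size 5, and the vertices of any clique must share a bag in every tree decomposition; so some bag has ≥ 5 vertices and tw(G) ≥ 4. Therefore the treewidth is 4.

Treewidth 4.
One optimal decomposition is:
Bags: B1 = {1, 2, 4, 5, 9}  B2 = {1, 2, 4, 6, 9}  B3 = {1, 2, 6, 8, 9}  B4 = {1, 2, 4, 7, 9}  B5 = {1, 2, 4, 5, 10}  B6 = {1, 3, 4, 6, 9}
Tree: B1–B2, B2–B3, B1–B4, B1–B5, B2–B6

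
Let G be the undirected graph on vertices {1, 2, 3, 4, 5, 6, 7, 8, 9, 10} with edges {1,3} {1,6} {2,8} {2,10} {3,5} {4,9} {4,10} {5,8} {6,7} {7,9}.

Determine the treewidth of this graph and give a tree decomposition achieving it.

Treewidth 2.
One such decomposition:
Bags: B1 = {1, 3, 5}  B2 = {1, 5, 6}  B3 = {5, 6, 7}  B4 = {5, 7, 9}  B5 = {4, 5, 9}  B6 = {4, 5, 10}  B7 = {2, 5, 10}  B8 = {2, 5, 8}
Tree: B1–B2, B2–B3, B3–B4, B4–B5, B5–B6, B6–B7, B7–B8

The largest bag has 3 vertices, giving width 2; this decomposition certifies tw(G) ≤ 2. Since 5–3–1–6–7–9–4–10–2–8–5 is a cycle in G, G is not acyclic. Forests are exactly the graphs of treewidth ≤ 1, so tw(G) ≥ 2. Therefore the treewidth is 2.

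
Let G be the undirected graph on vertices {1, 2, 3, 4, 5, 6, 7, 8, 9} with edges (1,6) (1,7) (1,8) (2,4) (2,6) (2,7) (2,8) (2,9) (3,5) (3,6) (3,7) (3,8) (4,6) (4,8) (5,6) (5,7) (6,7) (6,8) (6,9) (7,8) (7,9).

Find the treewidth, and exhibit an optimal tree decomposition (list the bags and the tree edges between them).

Treewidth 3.
One optimal decomposition is:
Bags: B1 = {2, 6, 7, 8}  B2 = {2, 4, 6, 8}  B3 = {2, 6, 7, 9}  B4 = {3, 6, 7, 8}  B5 = {3, 5, 6, 7}  B6 = {1, 6, 7, 8}
Tree: B1–B2, B1–B3, B1–B4, B4–B5, B4–B6

Each bag holds 4 vertices, so the decomposition has width 3, which upper-bounds the treewidth. For the lower bound, the 4 vertices {2, 4, 6, 8} are pairwise adjacent, and any tree decomposition puts a clique entirely inside one bag — forcing width ≥ 3. Combining the bounds, tw(G) = 3.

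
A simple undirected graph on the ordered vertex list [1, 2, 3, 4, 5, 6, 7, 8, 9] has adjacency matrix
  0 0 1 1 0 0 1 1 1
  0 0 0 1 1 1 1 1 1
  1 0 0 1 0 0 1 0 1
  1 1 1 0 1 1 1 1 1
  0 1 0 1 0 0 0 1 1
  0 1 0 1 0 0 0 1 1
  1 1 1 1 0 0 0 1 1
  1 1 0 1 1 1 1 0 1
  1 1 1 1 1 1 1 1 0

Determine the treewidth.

A width-4 tree decomposition is:
Bags: B1 = {2, 4, 5, 8, 9}  B2 = {2, 4, 7, 8, 9}  B3 = {1, 4, 7, 8, 9}  B4 = {1, 3, 4, 7, 9}  B5 = {2, 4, 6, 8, 9}
Tree: B1–B2, B2–B3, B3–B4, B2–B5
The largest bag has 5 vertices, giving width 4; this decomposition certifies tw(G) ≤ 4. Conversely, {1, 4, 7, 8, 9} is a clique of size 5, and the vertices of any clique must share a bag in every tree decomposition; so some bag has ≥ 5 vertices and tw(G) ≥ 4. Combining the bounds, tw(G) = 4.

4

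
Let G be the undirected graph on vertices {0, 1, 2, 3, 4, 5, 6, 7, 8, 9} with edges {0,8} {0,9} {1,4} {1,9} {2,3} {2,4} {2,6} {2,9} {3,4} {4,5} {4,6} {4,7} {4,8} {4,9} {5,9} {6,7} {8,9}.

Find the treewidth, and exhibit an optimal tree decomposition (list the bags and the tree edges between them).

Treewidth 2.
Bags: B1 = {2, 4, 9}  B2 = {4, 8, 9}  B3 = {2, 4, 6}  B4 = {4, 5, 9}  B5 = {4, 6, 7}  B6 = {2, 3, 4}  B7 = {1, 4, 9}  B8 = {0, 8, 9}
Tree: B1–B2, B1–B3, B1–B4, B3–B5, B3–B6, B1–B7, B2–B8

Every bag has size at most 3, so the width is 3 − 1 = 2 and tw(G) ≤ 2. For the lower bound, the 3 vertices {0, 8, 9} are pairwise adjacent, and any tree decomposition puts a clique entirely inside one bag — forcing width ≥ 2. Hence tw(G) = 2 exactly.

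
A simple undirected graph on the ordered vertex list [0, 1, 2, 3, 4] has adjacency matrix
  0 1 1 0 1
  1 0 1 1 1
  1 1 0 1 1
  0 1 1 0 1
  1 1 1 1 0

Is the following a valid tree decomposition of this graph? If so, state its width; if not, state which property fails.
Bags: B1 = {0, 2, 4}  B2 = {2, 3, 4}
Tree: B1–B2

A tree decomposition must satisfy three properties: every vertex lies in some bag; for every edge, both endpoints lie together in some bag; and for every vertex, the bags containing it form a connected subtree. Here vertex 1 appears in no bag, so the decomposition is invalid.

No — vertex 1 appears in no bag.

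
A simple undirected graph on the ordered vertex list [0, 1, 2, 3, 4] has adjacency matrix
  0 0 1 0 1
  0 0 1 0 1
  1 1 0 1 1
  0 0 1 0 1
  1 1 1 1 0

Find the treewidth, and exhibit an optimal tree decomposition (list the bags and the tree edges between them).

The largest bag has 3 vertices, giving width 2; this decomposition certifies tw(G) ≤ 2. Conversely, {0, 2, 4} is a clique of size 3, and the vertices of any clique must share a bag in every tree decomposition; so some bag has ≥ 3 vertices and tw(G) ≥ 2. The upper and lower bounds meet at 2, so that is the treewidth.

Treewidth 2.
One such decomposition:
Bags: B1 = {1, 2, 4}  B2 = {0, 2, 4}  B3 = {2, 3, 4}
Tree: B1–B2, B2–B3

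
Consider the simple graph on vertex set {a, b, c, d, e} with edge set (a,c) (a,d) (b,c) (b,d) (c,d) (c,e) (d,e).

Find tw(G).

A width-2 tree decomposition is:
Bags: B1 = {b, c, d}  B2 = {a, c, d}  B3 = {c, d, e}
Tree: B1–B2, B2–B3
Each bag holds 3 vertices, so the decomposition has width 2, which upper-bounds the treewidth. On the other hand G contains the 3-clique {c, d, e}. A clique must lie in a single bag of any decomposition, so no decomposition can have width below 2. Hence tw(G) = 2 exactly.

2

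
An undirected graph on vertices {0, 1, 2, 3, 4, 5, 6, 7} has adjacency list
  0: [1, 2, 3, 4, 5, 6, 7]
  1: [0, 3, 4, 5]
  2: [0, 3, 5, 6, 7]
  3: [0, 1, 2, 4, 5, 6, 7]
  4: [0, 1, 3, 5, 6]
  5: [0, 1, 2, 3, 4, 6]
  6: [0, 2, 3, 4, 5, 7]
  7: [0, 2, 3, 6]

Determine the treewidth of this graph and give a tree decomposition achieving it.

Treewidth 4.
One such decomposition:
Bags: B1 = {0, 2, 3, 6, 7}  B2 = {0, 2, 3, 5, 6}  B3 = {0, 3, 4, 5, 6}  B4 = {0, 1, 3, 4, 5}
Tree: B1–B2, B2–B3, B3–B4

Each bag holds 5 vertices, so the decomposition has width 4, which upper-bounds the treewidth. Conversely, {0, 2, 3, 5, 6} is a clique of size 5, and the vertices of any clique must share a bag in every tree decomposition; so some bag has ≥ 5 vertices and tw(G) ≥ 4. Hence tw(G) = 4 exactly.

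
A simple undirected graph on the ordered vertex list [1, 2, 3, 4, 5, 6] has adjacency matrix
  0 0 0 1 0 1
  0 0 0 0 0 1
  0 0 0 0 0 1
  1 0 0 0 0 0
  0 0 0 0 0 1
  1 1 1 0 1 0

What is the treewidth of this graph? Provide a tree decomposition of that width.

Each bag holds 2 vertices, so the decomposition has width 1, which upper-bounds the treewidth. Any graph with an edge has treewidth ≥ 1, and G has the edge 6–5. Therefore the treewidth is 1.

Treewidth 1.
One such decomposition:
Bags: B1 = {5, 6}  B2 = {1, 6}  B3 = {2, 6}  B4 = {1, 4}  B5 = {3, 6}
Tree: B1–B2, B1–B3, B2–B4, B2–B5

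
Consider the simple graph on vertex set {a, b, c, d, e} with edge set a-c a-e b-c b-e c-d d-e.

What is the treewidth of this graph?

A width-2 tree decomposition is:
Bags: B1 = {a, c, e}  B2 = {b, c, e}  B3 = {c, d, e}
Tree: B1–B2, B2–B3
Each bag holds 3 vertices, so the decomposition has width 2, which upper-bounds the treewidth. The edges a–e–b–c–a form a cycle, so G is not a tree and its treewidth is at least 2. The upper and lower bounds meet at 2, so that is the treewidth.

2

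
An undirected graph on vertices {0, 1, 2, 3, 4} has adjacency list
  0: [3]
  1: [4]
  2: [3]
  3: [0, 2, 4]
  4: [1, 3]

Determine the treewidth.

1

A width-1 tree decomposition is:
Bags: B1 = {3, 4}  B2 = {0, 3}  B3 = {2, 3}  B4 = {1, 4}
Tree: B1–B2, B2–B3, B1–B4
Each bag holds 2 vertices, so the decomposition has width 1, which upper-bounds the treewidth. Any graph with an edge has treewidth ≥ 1, and G has the edge 4–3. Combining the bounds, tw(G) = 1.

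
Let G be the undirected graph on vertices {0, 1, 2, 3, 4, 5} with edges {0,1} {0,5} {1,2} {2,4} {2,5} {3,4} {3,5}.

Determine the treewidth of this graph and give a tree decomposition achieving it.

Each bag holds 3 vertices, so the decomposition has width 2, which upper-bounds the treewidth. The edges 0–1–2–5–0 form a cycle, so G is not a tree and its treewidth is at least 2. Combining the bounds, tw(G) = 2.

Treewidth 2.
One optimal decomposition is:
Bags: B1 = {0, 1, 5}  B2 = {1, 2, 5}  B3 = {2, 3, 5}  B4 = {2, 3, 4}
Tree: B1–B2, B2–B3, B3–B4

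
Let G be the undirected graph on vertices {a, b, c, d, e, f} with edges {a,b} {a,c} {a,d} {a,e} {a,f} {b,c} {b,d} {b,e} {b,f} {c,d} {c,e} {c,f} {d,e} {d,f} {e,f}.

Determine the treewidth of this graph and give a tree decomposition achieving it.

Treewidth 5.
Bags: B1 = {a, b, c, d, e, f}
Tree: (single bag)

With just one bag of size 6, the width is 6 − 1 = 5, so tw(G) ≤ 5. On the other hand G contains the 6-clique {a, b, c, d, e, f}. A clique must lie in a single bag of any decomposition, so no decomposition can have width below 5. Combining the bounds, tw(G) = 5.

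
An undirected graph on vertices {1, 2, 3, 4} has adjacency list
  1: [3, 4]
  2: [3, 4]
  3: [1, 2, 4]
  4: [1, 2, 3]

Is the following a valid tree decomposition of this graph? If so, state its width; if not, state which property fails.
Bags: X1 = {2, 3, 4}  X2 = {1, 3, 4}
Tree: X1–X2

Yes; width 2.

Vertex coverage: the bags together contain {1, 2, 3, 4}, the full vertex set. Edge coverage: each edge of G has both endpoints in at least one bag. Running intersection: for every vertex, the bags containing it form a connected subtree. All three properties hold, so this is a valid tree decomposition of width max|bag| − 1 = 2, and hence tw(G) ≤ 2.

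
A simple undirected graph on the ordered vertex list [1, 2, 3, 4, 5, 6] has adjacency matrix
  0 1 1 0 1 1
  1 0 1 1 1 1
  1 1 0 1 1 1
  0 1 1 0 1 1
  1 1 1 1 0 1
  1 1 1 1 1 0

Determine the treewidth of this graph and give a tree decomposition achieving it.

Treewidth 4.
Bags: B1 = {1, 2, 3, 5, 6}  B2 = {2, 3, 4, 5, 6}
Tree: B1–B2

The largest bag has 5 vertices, giving width 4; this decomposition certifies tw(G) ≤ 4. On the other hand G contains the 5-clique {1, 2, 3, 5, 6}. A clique must lie in a single bag of any decomposition, so no decomposition can have width below 4. Hence tw(G) = 4 exactly.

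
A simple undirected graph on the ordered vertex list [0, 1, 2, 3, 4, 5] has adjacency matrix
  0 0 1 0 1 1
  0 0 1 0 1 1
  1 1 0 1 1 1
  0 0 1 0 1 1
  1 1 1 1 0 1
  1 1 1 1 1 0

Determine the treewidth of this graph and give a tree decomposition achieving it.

Treewidth 3.
One such decomposition:
Bags: B1 = {0, 2, 4, 5}  B2 = {2, 3, 4, 5}  B3 = {1, 2, 4, 5}
Tree: B1–B2, B1–B3

The largest bag has 4 vertices, giving width 3; this decomposition certifies tw(G) ≤ 3. Conversely, {0, 2, 4, 5} is a clique of size 4, and the vertices of any clique must share a bag in every tree decomposition; so some bag has ≥ 4 vertices and tw(G) ≥ 3. The upper and lower bounds meet at 3, so that is the treewidth.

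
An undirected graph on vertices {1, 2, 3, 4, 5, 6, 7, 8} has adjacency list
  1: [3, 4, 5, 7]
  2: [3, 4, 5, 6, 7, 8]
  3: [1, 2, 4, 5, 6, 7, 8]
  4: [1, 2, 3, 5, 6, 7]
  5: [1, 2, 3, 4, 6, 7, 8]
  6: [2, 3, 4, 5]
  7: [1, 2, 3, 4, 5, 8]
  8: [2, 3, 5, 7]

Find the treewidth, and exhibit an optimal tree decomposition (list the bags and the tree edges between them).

Treewidth 4.
Bags: B1 = {2, 3, 4, 5, 6}  B2 = {2, 3, 4, 5, 7}  B3 = {2, 3, 5, 7, 8}  B4 = {1, 3, 4, 5, 7}
Tree: B1–B2, B2–B3, B2–B4

Each bag holds 5 vertices, so the decomposition has width 4, which upper-bounds the treewidth. On the other hand G contains the 5-clique {1, 3, 4, 5, 7}. A clique must lie in a single bag of any decomposition, so no decomposition can have width below 4. The upper and lower bounds meet at 4, so that is the treewidth.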